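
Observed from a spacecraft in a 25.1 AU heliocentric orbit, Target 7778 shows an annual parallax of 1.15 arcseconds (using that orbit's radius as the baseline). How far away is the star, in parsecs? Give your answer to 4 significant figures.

With baseline B (in AU) and parallax p (in arcsec), d = B/p parsecs.
d = 25.1 / 1.15 = 21.826 pc.

21.83 pc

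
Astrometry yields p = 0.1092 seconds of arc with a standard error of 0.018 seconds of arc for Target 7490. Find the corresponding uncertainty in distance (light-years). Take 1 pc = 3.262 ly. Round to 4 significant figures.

d = 1/p, so σ_d = σ_p / p².
σ_d = 0.0180 / (0.1092)² = 0.0180 / 0.011925 = 1.5094 pc = 1.5094 × 3.262 ly = 4.9237 ly.

4.924 ly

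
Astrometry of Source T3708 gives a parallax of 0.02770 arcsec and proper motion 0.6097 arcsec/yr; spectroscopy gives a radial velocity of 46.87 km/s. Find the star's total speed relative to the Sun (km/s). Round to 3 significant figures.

d = 1/p = 1/0.02770″ = 36.101 pc.
v_t = 4.740 μ d = 4.740 × 0.6097 × 36.101 = 104.33 km/s.
v = √(v_r² + v_t²) = √(46.87² + 104.33²) = √13081.5 = 114.37 km/s.

114 km/s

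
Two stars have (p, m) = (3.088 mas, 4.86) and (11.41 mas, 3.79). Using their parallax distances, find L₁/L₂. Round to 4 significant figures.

L₁/L₂ = 5.096

d₁ = 1/p₁ = 1/0.003088″ = 323.83 pc; d₂ = 1/p₂ = 1/0.01141″ = 87.642 pc.
M₁ = m₁ − 5 log₁₀ d₁ + 5 = 4.86 − 12.5516 + 5 = -2.6916.
M₂ = 3.79 − 9.7136 + 5 = -0.9236.
L₁/L₂ = 10^(0.4(M₂ − M₁)) = 10^(0.4 × 1.7680) = 10^0.70720 = 5.0957.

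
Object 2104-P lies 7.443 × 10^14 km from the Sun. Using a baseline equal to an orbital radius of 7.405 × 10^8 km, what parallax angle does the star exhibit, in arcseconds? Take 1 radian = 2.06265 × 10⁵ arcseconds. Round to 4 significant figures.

0.2052 arcsec

θ ≈ B/d = (7.405 × 10^8) / (7.443 × 10^14) = 9.9489 × 10^-7 rad.
In arcseconds: 9.9489 × 10^-7 × 206265 = 0.20521″.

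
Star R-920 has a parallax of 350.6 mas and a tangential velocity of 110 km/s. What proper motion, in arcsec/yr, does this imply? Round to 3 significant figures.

d = 1/p = 1/0.3506″ = 2.8523 pc.
μ = v_t / (4.74 d) = 110 / (4.74 × 2.8523) = 110 / 13.52 = 8.1361 ″/yr.

8.14 arcsec/yr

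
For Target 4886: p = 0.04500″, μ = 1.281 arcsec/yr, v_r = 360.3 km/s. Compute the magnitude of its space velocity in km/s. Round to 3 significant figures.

d = 1/p = 1/0.04500″ = 22.222 pc.
v_t = 4.740 μ d = 4.740 × 1.281 × 22.222 = 134.93 km/s.
v = √(v_r² + v_t²) = √(360.3² + 134.93²) = √148022 = 384.74 km/s.

385 km/s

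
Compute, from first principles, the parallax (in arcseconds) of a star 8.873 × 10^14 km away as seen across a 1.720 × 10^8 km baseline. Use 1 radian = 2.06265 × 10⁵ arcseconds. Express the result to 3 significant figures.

0.0400 arcsec

θ ≈ B/d = (1.720 × 10^8) / (8.873 × 10^14) = 1.9385 × 10^-7 rad.
In arcseconds: 1.9385 × 10^-7 × 206265 = 0.039984″.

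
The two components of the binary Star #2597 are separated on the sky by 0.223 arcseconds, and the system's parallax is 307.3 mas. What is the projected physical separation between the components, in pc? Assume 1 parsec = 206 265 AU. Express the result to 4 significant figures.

d = 1/p = 1/0.3073″ = 3.2541 pc.
At distance d (pc), an angle of θ arcsec spans θ·d AU: s = 0.223 × 3.2541 = 0.72566 AU.
= 0.72566 / 206265 = 3.5181 × 10^-6 pc.

3.518 × 10^-6 pc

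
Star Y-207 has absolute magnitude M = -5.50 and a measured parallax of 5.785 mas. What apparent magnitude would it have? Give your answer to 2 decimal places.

d = 1/p = 1/0.005785″ = 172.86 pc.
m − M = 5 log₁₀ d − 5 = 5 log₁₀(172.86) − 5 = 11.1885 − 5 = 6.1885.
m = M + (m − M) = -5.50 + 6.1885 = 0.69.

m = 0.69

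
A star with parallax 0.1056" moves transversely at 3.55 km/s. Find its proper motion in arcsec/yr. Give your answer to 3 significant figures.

0.0791 arcsec/yr

d = 1/p = 1/0.1056″ = 9.4697 pc.
μ = v_t / (4.74 d) = 3.55 / (4.74 × 9.4697) = 3.55 / 44.886 = 0.079089 ″/yr.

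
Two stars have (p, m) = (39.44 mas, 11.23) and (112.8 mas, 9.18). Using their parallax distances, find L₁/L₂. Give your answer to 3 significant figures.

d₁ = 1/p₁ = 1/0.03944″ = 25.355 pc; d₂ = 1/p₂ = 1/0.1128″ = 8.8652 pc.
M₁ = m₁ − 5 log₁₀ d₁ + 5 = 11.23 − 7.0203 + 5 = 9.2097.
M₂ = 9.18 − 4.7384 + 5 = 9.4416.
L₁/L₂ = 10^(0.4(M₂ − M₁)) = 10^(0.4 × 0.2319) = 10^0.09276 = 1.2381.

L₁/L₂ = 1.24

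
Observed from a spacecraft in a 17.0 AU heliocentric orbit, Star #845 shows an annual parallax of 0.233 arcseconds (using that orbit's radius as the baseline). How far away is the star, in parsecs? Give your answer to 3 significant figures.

73.0 pc

With baseline B (in AU) and parallax p (in arcsec), d = B/p parsecs.
d = 17.0 / 0.233 = 72.961 pc.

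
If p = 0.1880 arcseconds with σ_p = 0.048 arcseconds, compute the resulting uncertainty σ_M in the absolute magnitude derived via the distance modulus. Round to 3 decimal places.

M = m − 5 log₁₀ d + 5 = m + 5 log₁₀ p + 5, so ∂M/∂p = 5/(p ln 10).
σ_M = (5/ln 10) · (σ_p/p) = 2.1715 × 0.048/0.1880 = 2.1715 × 0.25532 = 0.55443.

σ_M = 0.554 mag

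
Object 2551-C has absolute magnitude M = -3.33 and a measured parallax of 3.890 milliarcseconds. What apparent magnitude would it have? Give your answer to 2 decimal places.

d = 1/p = 1/0.003890″ = 257.07 pc.
m − M = 5 log₁₀ d − 5 = 5 log₁₀(257.07) − 5 = 12.0503 − 5 = 7.0503.
m = M + (m − M) = -3.33 + 7.0503 = 3.72.

m = 3.72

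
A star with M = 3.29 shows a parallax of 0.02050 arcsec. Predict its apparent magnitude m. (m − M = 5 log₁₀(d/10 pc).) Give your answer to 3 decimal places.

m = 6.731

d = 1/p = 1/0.02050″ = 48.78 pc.
m − M = 5 log₁₀ d − 5 = 5 log₁₀(48.78) − 5 = 8.4412 − 5 = 3.4412.
m = M + (m − M) = 3.29 + 3.4412 = 6.731.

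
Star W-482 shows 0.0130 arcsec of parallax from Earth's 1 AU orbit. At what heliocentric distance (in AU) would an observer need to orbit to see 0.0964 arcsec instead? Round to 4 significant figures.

Parallax scales linearly with baseline: p ∝ B, so B = p_target / p_Earth × 1 AU.
B = 0.0964 / 0.0130 = 7.4154 AU.

7.415 AU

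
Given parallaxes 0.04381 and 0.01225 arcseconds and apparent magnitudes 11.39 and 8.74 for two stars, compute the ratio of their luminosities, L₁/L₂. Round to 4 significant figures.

L₁/L₂ = 0.006810

d₁ = 1/p₁ = 1/0.04381″ = 22.826 pc; d₂ = 1/p₂ = 1/0.01225″ = 81.633 pc.
M₁ = m₁ − 5 log₁₀ d₁ + 5 = 11.39 − 6.7921 + 5 = 9.5979.
M₂ = 8.74 − 9.5593 + 5 = 4.1807.
L₁/L₂ = 10^(0.4(M₂ − M₁)) = 10^(0.4 × (-5.4172)) = 10^(-2.16688) = 0.0068096.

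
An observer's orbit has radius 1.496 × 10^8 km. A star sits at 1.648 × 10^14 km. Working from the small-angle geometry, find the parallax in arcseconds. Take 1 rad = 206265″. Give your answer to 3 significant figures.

0.187 arcsec

θ ≈ B/d = (1.496 × 10^8) / (1.648 × 10^14) = 9.0777 × 10^-7 rad.
In arcseconds: 9.0777 × 10^-7 × 206265 = 0.18724″.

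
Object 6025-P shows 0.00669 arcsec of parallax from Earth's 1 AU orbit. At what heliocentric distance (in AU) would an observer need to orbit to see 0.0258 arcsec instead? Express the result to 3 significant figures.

Parallax scales linearly with baseline: p ∝ B, so B = p_target / p_Earth × 1 AU.
B = 0.0258 / 0.00669 = 3.8565 AU.

3.86 AU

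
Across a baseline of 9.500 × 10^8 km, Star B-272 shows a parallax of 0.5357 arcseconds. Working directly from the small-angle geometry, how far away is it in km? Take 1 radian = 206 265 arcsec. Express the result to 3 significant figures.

3.66 × 10^14 km

θ = 0.5357″ = 0.5357/206265 = 2.5971 × 10^-6 rad.
d = B/θ = (9.500 × 10^8) / (2.5971 × 10^-6) = 3.6579 × 10^14 km.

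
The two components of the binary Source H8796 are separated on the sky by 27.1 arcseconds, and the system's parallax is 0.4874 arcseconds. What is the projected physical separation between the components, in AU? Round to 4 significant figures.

55.60 AU

d = 1/p = 1/0.4874″ = 2.0517 pc.
At distance d (pc), an angle of θ arcsec spans θ·d AU: s = 27.1 × 2.0517 = 55.601 AU.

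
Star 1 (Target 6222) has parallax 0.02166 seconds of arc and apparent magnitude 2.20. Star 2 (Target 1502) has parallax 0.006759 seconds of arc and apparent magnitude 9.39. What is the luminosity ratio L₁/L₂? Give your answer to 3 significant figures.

d₁ = 1/p₁ = 1/0.02166″ = 46.168 pc; d₂ = 1/p₂ = 1/0.006759″ = 147.95 pc.
M₁ = m₁ − 5 log₁₀ d₁ + 5 = 2.20 − 8.3217 + 5 = -1.1217.
M₂ = 9.39 − 10.8506 + 5 = 3.5394.
L₁/L₂ = 10^(0.4(M₂ − M₁)) = 10^(0.4 × 4.6611) = 10^1.86444 = 73.188.

L₁/L₂ = 73.2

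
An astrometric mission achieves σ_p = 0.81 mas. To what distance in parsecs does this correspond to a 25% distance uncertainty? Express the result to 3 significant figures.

σ_d/d = σ_p/p, so the condition is σ_p/p ≤ 0.25, i.e. p ≥ σ_p/0.25.
p_min = 0.81/0.25 = 3.24 mas = 0.00324 arcsec.
d_max = 1/p_min = 1/0.00324 = 308.64 pc.

309 pc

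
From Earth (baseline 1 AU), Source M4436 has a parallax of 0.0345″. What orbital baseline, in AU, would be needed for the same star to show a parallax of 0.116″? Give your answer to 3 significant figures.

Parallax scales linearly with baseline: p ∝ B, so B = p_target / p_Earth × 1 AU.
B = 0.116 / 0.0345 = 3.3623 AU.

3.36 AU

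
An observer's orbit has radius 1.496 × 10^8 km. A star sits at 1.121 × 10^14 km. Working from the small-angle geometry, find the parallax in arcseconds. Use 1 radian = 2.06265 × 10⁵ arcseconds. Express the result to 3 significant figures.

0.275 arcsec

θ ≈ B/d = (1.496 × 10^8) / (1.121 × 10^14) = 1.3345 × 10^-6 rad.
In arcseconds: 1.3345 × 10^-6 × 206265 = 0.27526″.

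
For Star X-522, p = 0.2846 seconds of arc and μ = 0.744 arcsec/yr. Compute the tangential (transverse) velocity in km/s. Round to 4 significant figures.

d = 1/p = 1/0.2846″ = 3.5137 pc.
v_t = 4.74 × μ × d = 4.74 × 0.744 × 3.5137 = 12.391 km/s.

12.39 km/s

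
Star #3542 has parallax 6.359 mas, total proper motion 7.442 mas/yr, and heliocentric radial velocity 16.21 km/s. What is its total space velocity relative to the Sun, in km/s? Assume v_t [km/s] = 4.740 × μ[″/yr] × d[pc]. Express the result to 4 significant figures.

17.13 km/s

d = 1/p = 1/0.006359″ = 157.26 pc.
μ = 7.442 mas/yr = 0.007442 ″/yr.
v_t = 4.740 μ d = 4.740 × 0.007442 × 157.26 = 5.5474 km/s.
v = √(v_r² + v_t²) = √(16.21² + 5.5474²) = √293.538 = 17.133 km/s.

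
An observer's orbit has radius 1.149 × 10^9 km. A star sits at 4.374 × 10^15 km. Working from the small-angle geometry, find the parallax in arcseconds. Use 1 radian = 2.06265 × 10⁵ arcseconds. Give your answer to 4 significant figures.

0.05418 arcsec

θ ≈ B/d = (1.149 × 10^9) / (4.374 × 10^15) = 2.6269 × 10^-7 rad.
In arcseconds: 2.6269 × 10^-7 × 206265 = 0.054184″.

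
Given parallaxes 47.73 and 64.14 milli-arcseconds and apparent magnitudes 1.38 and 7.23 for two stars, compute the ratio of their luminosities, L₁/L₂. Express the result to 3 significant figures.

d₁ = 1/p₁ = 1/0.04773″ = 20.951 pc; d₂ = 1/p₂ = 1/0.06414″ = 15.591 pc.
M₁ = m₁ − 5 log₁₀ d₁ + 5 = 1.38 − 6.6060 + 5 = -0.2260.
M₂ = 7.23 − 5.9644 + 5 = 6.2656.
L₁/L₂ = 10^(0.4(M₂ − M₁)) = 10^(0.4 × 6.4916) = 10^2.59664 = 395.04.

L₁/L₂ = 395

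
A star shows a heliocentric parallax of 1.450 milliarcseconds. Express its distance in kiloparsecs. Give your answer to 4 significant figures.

p = 1.450 milliarcseconds = 0.001450 arcsec.
d = 1/p = 1/0.001450 = 689.66 pc.
= 0.68966 kpc.

0.6897 kpc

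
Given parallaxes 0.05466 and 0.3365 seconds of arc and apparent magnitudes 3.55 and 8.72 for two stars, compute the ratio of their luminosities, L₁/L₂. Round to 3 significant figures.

d₁ = 1/p₁ = 1/0.05466″ = 18.295 pc; d₂ = 1/p₂ = 1/0.3365″ = 2.9718 pc.
M₁ = m₁ − 5 log₁₀ d₁ + 5 = 3.55 − 6.3117 + 5 = 2.2383.
M₂ = 8.72 − 2.3651 + 5 = 11.3549.
L₁/L₂ = 10^(0.4(M₂ − M₁)) = 10^(0.4 × 9.1166) = 10^3.64664 = 4432.4.

L₁/L₂ = 4430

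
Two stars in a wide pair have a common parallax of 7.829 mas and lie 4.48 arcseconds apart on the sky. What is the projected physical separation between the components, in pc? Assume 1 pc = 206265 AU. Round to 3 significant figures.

d = 1/p = 1/0.007829″ = 127.73 pc.
At distance d (pc), an angle of θ arcsec spans θ·d AU: s = 4.48 × 127.73 = 572.23 AU.
= 572.23 / 206265 = 0.0027742 pc.

0.00277 pc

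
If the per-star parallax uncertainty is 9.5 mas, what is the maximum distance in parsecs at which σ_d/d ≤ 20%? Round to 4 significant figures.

21.05 pc

σ_d/d = σ_p/p, so the condition is σ_p/p ≤ 0.20, i.e. p ≥ σ_p/0.20.
p_min = 9.5/0.20 = 47.5 mas = 0.0475 arcsec.
d_max = 1/p_min = 1/0.0475 = 21.053 pc.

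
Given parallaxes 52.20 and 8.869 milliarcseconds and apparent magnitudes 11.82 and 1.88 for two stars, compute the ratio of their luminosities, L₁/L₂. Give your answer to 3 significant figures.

L₁/L₂ = 3.05 × 10^-6

d₁ = 1/p₁ = 1/0.05220″ = 19.157 pc; d₂ = 1/p₂ = 1/0.008869″ = 112.75 pc.
M₁ = m₁ − 5 log₁₀ d₁ + 5 = 11.82 − 6.4116 + 5 = 10.4084.
M₂ = 1.88 − 10.2606 + 5 = -3.3806.
L₁/L₂ = 10^(0.4(M₂ − M₁)) = 10^(0.4 × (-13.7890)) = 10^(-5.51560) = 0.0000030507.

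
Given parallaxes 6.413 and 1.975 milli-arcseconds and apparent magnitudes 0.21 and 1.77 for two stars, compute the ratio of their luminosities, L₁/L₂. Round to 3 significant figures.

d₁ = 1/p₁ = 1/0.006413″ = 155.93 pc; d₂ = 1/p₂ = 1/0.001975″ = 506.33 pc.
M₁ = m₁ − 5 log₁₀ d₁ + 5 = 0.21 − 10.9646 + 5 = -5.7546.
M₂ = 1.77 − 13.5222 + 5 = -6.7522.
L₁/L₂ = 10^(0.4(M₂ − M₁)) = 10^(0.4 × (-0.9976)) = 10^(-0.39904) = 0.39899.

L₁/L₂ = 0.399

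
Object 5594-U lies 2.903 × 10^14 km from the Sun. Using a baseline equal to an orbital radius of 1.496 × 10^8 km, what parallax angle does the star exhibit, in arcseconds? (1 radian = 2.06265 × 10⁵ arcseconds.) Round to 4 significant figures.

0.1063 arcsec

θ ≈ B/d = (1.496 × 10^8) / (2.903 × 10^14) = 5.1533 × 10^-7 rad.
In arcseconds: 5.1533 × 10^-7 × 206265 = 0.10629″.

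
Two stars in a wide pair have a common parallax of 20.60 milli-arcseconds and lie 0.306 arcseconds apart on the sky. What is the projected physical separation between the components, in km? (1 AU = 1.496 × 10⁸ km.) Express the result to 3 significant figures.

2.22 × 10^9 km

d = 1/p = 1/0.02060″ = 48.544 pc.
At distance d (pc), an angle of θ arcsec spans θ·d AU: s = 0.306 × 48.544 = 14.854 AU.
= 14.854 × 1.496 × 10⁸ km = 2.2222 × 10^9 km.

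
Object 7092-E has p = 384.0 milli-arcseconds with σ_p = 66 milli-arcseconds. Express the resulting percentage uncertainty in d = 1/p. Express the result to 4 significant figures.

17.19%

For d = 1/p, |σ_d/d| = |σ_p/p|.
σ_p/p = 66 / 384.0 = 0.17188 = 17.188%.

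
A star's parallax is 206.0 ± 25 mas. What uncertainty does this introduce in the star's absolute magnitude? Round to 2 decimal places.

σ_M = 0.26 mag

M = m − 5 log₁₀ d + 5 = m + 5 log₁₀ p + 5, so ∂M/∂p = 5/(p ln 10).
σ_M = (5/ln 10) · (σ_p/p) = 2.1715 × 25/206.0 = 2.1715 × 0.12136 = 0.26353.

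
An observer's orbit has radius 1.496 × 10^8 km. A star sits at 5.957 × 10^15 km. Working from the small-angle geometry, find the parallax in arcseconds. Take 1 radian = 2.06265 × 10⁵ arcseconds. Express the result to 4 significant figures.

0.005180 arcsec

θ ≈ B/d = (1.496 × 10^8) / (5.957 × 10^15) = 2.5113 × 10^-8 rad.
In arcseconds: 2.5113 × 10^-8 × 206265 = 0.0051799″.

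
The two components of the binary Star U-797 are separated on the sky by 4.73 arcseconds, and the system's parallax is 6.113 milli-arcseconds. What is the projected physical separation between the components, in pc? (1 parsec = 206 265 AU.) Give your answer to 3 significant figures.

0.00375 pc

d = 1/p = 1/0.006113″ = 163.59 pc.
At distance d (pc), an angle of θ arcsec spans θ·d AU: s = 4.73 × 163.59 = 773.78 AU.
= 773.78 / 206265 = 0.0037514 pc.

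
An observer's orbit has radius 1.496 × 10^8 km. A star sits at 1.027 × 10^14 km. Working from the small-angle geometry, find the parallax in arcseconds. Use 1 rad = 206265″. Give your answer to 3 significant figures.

θ ≈ B/d = (1.496 × 10^8) / (1.027 × 10^14) = 1.4567 × 10^-6 rad.
In arcseconds: 1.4567 × 10^-6 × 206265 = 0.30047″.

0.300 arcsec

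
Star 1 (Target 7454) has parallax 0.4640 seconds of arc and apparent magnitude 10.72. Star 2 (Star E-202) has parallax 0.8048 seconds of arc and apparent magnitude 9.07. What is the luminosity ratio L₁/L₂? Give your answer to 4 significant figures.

L₁/L₂ = 0.6582

d₁ = 1/p₁ = 1/0.4640″ = 2.1552 pc; d₂ = 1/p₂ = 1/0.8048″ = 1.2425 pc.
M₁ = m₁ − 5 log₁₀ d₁ + 5 = 10.72 − 1.6674 + 5 = 14.0526.
M₂ = 9.07 − 0.4715 + 5 = 13.5985.
L₁/L₂ = 10^(0.4(M₂ − M₁)) = 10^(0.4 × (-0.4541)) = 10^(-0.18164) = 0.6582.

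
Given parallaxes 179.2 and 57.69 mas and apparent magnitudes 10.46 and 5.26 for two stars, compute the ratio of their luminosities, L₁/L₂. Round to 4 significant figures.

L₁/L₂ = 0.0008620

d₁ = 1/p₁ = 1/0.1792″ = 5.5804 pc; d₂ = 1/p₂ = 1/0.05769″ = 17.334 pc.
M₁ = m₁ − 5 log₁₀ d₁ + 5 = 10.46 − 3.7333 + 5 = 11.7267.
M₂ = 5.26 − 6.1945 + 5 = 4.0655.
L₁/L₂ = 10^(0.4(M₂ − M₁)) = 10^(0.4 × (-7.6612)) = 10^(-3.06448) = 0.00086203.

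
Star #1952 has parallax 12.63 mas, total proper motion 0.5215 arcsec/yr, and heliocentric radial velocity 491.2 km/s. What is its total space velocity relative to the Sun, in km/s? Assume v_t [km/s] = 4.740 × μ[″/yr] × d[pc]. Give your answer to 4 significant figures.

d = 1/p = 1/0.01263″ = 79.177 pc.
v_t = 4.740 μ d = 4.740 × 0.5215 × 79.177 = 195.72 km/s.
v = √(v_r² + v_t²) = √(491.2² + 195.72²) = √279584 = 528.76 km/s.

528.8 km/s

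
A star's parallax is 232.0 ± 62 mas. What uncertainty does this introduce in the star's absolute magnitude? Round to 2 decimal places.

M = m − 5 log₁₀ d + 5 = m + 5 log₁₀ p + 5, so ∂M/∂p = 5/(p ln 10).
σ_M = (5/ln 10) · (σ_p/p) = 2.1715 × 62/232.0 = 2.1715 × 0.26724 = 0.58031.

σ_M = 0.58 mag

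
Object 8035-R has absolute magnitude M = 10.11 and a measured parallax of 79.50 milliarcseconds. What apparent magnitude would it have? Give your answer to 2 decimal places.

m = 10.61

d = 1/p = 1/0.07950″ = 12.579 pc.
m − M = 5 log₁₀ d − 5 = 5 log₁₀(12.579) − 5 = 5.4982 − 5 = 0.4982.
m = M + (m − M) = 10.11 + 0.4982 = 10.61.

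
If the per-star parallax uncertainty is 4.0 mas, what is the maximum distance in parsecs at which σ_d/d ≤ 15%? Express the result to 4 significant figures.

σ_d/d = σ_p/p, so the condition is σ_p/p ≤ 0.15, i.e. p ≥ σ_p/0.15.
p_min = 4.0/0.15 = 26.667 mas = 0.026667 arcsec.
d_max = 1/p_min = 1/0.026667 = 37.5 pc.

37.50 pc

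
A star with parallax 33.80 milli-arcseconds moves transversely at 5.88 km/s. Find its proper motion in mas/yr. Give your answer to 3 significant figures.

41.9 mas/yr

d = 1/p = 1/0.03380″ = 29.586 pc.
μ = v_t / (4.74 d) = 5.88 / (4.74 × 29.586) = 5.88 / 140.24 = 0.041928 ″/yr = 41.928 mas/yr.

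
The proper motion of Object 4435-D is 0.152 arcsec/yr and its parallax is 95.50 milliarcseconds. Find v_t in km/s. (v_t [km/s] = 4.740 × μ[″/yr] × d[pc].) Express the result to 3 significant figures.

d = 1/p = 1/0.09550″ = 10.471 pc.
v_t = 4.74 × μ × d = 4.74 × 0.152 × 10.471 = 7.5441 km/s.

7.54 km/s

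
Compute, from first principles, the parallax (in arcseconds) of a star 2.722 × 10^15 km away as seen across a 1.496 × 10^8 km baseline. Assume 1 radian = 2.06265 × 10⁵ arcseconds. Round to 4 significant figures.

θ ≈ B/d = (1.496 × 10^8) / (2.722 × 10^15) = 5.4960 × 10^-8 rad.
In arcseconds: 5.4960 × 10^-8 × 206265 = 0.011336″.

0.01134 arcsec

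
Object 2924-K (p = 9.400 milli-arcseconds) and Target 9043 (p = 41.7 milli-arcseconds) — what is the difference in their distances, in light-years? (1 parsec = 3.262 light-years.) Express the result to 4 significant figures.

d_A = 1/0.009400″ = 106.38 pc; d_B = 1/0.04170″ = 23.981 pc.
|d_B − d_A| = |23.981 − 106.38| = 82.399 pc = 82.399 × 3.262 ly = 268.79 ly.

268.8 ly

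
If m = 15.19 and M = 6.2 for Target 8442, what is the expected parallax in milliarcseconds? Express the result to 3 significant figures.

m − M = 15.19 − 6.2 = 8.99.
d = 10^((m−M)/5 + 1) = 10^2.798 = 628.06 pc.
p = 1/d = 1/628.06 = 0.0015922 arcsec = 1.5922 mas.

1.59 mas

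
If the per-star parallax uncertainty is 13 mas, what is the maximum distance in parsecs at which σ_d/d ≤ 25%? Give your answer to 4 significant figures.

19.23 pc

σ_d/d = σ_p/p, so the condition is σ_p/p ≤ 0.25, i.e. p ≥ σ_p/0.25.
p_min = 13/0.25 = 52 mas = 0.052 arcsec.
d_max = 1/p_min = 1/0.052 = 19.231 pc.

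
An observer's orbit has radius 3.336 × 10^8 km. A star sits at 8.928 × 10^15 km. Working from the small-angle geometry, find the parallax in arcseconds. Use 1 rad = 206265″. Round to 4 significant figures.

θ ≈ B/d = (3.336 × 10^8) / (8.928 × 10^15) = 3.7366 × 10^-8 rad.
In arcseconds: 3.7366 × 10^-8 × 206265 = 0.0077073″.

0.007707 arcsec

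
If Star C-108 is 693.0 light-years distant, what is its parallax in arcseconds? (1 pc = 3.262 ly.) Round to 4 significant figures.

d = 693.0 ly ÷ 3.262 = 212.45 pc.
p = 1/d = 1/212.45 = 0.004707 arcsec.

0.004707 arcsec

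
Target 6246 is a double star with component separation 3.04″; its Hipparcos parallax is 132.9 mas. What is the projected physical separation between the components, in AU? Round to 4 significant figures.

22.87 AU

d = 1/p = 1/0.1329″ = 7.5245 pc.
At distance d (pc), an angle of θ arcsec spans θ·d AU: s = 3.04 × 7.5245 = 22.874 AU.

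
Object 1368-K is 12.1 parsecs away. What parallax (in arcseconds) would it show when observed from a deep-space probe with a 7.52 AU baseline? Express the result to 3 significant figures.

0.621 arcsec

p (arcsec) = B (AU) / d (pc).
p = 7.52 / 12.1 = 0.62149 arcsec.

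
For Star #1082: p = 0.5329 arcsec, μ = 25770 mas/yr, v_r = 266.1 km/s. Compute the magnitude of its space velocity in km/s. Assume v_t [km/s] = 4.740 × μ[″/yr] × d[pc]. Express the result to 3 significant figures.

351 km/s

d = 1/p = 1/0.5329″ = 1.8765 pc.
μ = 25770 mas/yr = 25.77 ″/yr.
v_t = 4.740 μ d = 4.740 × 25.77 × 1.8765 = 229.21 km/s.
v = √(v_r² + v_t²) = √(266.1² + 229.21²) = √123346 = 351.21 km/s.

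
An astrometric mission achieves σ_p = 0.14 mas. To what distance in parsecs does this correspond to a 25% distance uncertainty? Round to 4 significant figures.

σ_d/d = σ_p/p, so the condition is σ_p/p ≤ 0.25, i.e. p ≥ σ_p/0.25.
p_min = 0.14/0.25 = 0.56 mas = 0.00056 arcsec.
d_max = 1/p_min = 1/0.00056 = 1785.7 pc.

1786 pc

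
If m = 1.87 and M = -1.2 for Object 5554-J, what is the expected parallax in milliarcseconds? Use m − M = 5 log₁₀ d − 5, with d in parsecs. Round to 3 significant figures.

m − M = 1.87 − (-1.2) = 3.07.
d = 10^((m−M)/5 + 1) = 10^1.614 = 41.115 pc.
p = 1/d = 1/41.115 = 0.024322 arcsec = 24.322 mas.

24.3 mas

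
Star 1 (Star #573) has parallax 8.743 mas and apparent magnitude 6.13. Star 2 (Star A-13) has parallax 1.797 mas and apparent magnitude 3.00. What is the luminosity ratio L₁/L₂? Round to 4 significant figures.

d₁ = 1/p₁ = 1/0.008743″ = 114.38 pc; d₂ = 1/p₂ = 1/0.001797″ = 556.48 pc.
M₁ = m₁ − 5 log₁₀ d₁ + 5 = 6.13 − 10.2918 + 5 = 0.8382.
M₂ = 3.00 − 13.7272 + 5 = -5.7272.
L₁/L₂ = 10^(0.4(M₂ − M₁)) = 10^(0.4 × (-6.5654)) = 10^(-2.62616) = 0.002365.

L₁/L₂ = 0.002365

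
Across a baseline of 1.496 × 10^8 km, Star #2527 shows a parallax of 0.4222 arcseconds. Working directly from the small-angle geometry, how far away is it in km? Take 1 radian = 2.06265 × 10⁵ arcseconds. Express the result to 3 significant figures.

7.31 × 10^13 km

θ = 0.4222″ = 0.4222/206265 = 2.0469 × 10^-6 rad.
d = B/θ = (1.496 × 10^8) / (2.0469 × 10^-6) = 7.3086 × 10^13 km.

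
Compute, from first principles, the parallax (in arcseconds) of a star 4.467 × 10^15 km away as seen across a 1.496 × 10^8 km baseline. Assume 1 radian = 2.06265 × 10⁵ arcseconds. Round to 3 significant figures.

θ ≈ B/d = (1.496 × 10^8) / (4.467 × 10^15) = 3.3490 × 10^-8 rad.
In arcseconds: 3.3490 × 10^-8 × 206265 = 0.0069078″.

0.00691 arcsec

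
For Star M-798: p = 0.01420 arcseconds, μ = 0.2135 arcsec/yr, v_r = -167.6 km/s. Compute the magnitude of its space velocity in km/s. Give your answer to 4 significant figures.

182.1 km/s

d = 1/p = 1/0.01420″ = 70.423 pc.
v_t = 4.740 μ d = 4.740 × 0.2135 × 70.423 = 71.267 km/s.
v = √(v_r² + v_t²) = √((-167.6)² + 71.267²) = √33168.7 = 182.12 km/s.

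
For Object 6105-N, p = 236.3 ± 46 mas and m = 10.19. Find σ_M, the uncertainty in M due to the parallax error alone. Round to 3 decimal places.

M = m − 5 log₁₀ d + 5 = m + 5 log₁₀ p + 5, so ∂M/∂p = 5/(p ln 10).
σ_M = (5/ln 10) · (σ_p/p) = 2.1715 × 46/236.3 = 2.1715 × 0.19467 = 0.42273.

σ_M = 0.423 mag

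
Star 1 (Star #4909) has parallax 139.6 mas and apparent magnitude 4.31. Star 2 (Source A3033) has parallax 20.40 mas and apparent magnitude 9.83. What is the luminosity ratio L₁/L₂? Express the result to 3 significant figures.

d₁ = 1/p₁ = 1/0.1396″ = 7.1633 pc; d₂ = 1/p₂ = 1/0.02040″ = 49.02 pc.
M₁ = m₁ − 5 log₁₀ d₁ + 5 = 4.31 − 4.2756 + 5 = 5.0344.
M₂ = 9.83 − 8.4519 + 5 = 6.3781.
L₁/L₂ = 10^(0.4(M₂ − M₁)) = 10^(0.4 × 1.3437) = 10^0.53748 = 3.4473.

L₁/L₂ = 3.45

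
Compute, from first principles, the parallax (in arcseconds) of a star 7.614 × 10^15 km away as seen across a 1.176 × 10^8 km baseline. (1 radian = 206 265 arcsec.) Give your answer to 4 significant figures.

0.003186 arcsec

θ ≈ B/d = (1.176 × 10^8) / (7.614 × 10^15) = 1.5445 × 10^-8 rad.
In arcseconds: 1.5445 × 10^-8 × 206265 = 0.0031858″.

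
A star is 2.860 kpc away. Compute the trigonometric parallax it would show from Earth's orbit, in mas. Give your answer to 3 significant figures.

d = 2.860 kpc = 2860 pc.
p = 1/d = 1/2860 = 0.00034965 arcsec.
= 0.00034965 × 1000 = 0.34965 mas.

0.350 mas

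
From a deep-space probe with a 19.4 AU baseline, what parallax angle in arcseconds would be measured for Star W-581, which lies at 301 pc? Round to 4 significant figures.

0.06445 arcsec

p (arcsec) = B (AU) / d (pc).
p = 19.4 / 301 = 0.064452 arcsec.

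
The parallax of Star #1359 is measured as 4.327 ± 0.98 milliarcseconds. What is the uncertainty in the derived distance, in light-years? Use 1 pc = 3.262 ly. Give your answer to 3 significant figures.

d = 1/p, so σ_d = σ_p / p².
σ_d = 0.000980 / (0.004327)² = 0.000980 / 0.000018723 = 52.342 pc = 52.342 × 3.262 ly = 170.74 ly.

171 ly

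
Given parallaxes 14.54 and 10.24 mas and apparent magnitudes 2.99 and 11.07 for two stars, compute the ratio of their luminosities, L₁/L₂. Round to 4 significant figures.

L₁/L₂ = 846.2

d₁ = 1/p₁ = 1/0.01454″ = 68.776 pc; d₂ = 1/p₂ = 1/0.01024″ = 97.656 pc.
M₁ = m₁ − 5 log₁₀ d₁ + 5 = 2.99 − 9.1872 + 5 = -1.1972.
M₂ = 11.07 − 9.9485 + 5 = 6.1215.
L₁/L₂ = 10^(0.4(M₂ − M₁)) = 10^(0.4 × 7.3187) = 10^2.92748 = 846.21.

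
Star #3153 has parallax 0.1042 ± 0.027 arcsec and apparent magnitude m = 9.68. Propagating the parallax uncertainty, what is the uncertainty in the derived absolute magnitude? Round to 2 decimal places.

σ_M = 0.56 mag

M = m − 5 log₁₀ d + 5 = m + 5 log₁₀ p + 5, so ∂M/∂p = 5/(p ln 10).
σ_M = (5/ln 10) · (σ_p/p) = 2.1715 × 0.027/0.1042 = 2.1715 × 0.25912 = 0.56268.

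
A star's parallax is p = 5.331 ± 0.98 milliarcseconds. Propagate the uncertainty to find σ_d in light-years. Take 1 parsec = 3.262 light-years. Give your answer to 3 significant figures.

d = 1/p, so σ_d = σ_p / p².
σ_d = 0.000980 / (0.005331)² = 0.000980 / 0.00002842 = 34.483 pc = 34.483 × 3.262 ly = 112.48 ly.

112 ly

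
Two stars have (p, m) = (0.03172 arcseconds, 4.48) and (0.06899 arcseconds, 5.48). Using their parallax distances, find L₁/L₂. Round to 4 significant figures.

d₁ = 1/p₁ = 1/0.03172″ = 31.526 pc; d₂ = 1/p₂ = 1/0.06899″ = 14.495 pc.
M₁ = m₁ − 5 log₁₀ d₁ + 5 = 4.48 − 7.4933 + 5 = 1.9867.
M₂ = 5.48 − 5.8061 + 5 = 4.6739.
L₁/L₂ = 10^(0.4(M₂ − M₁)) = 10^(0.4 × 2.6872) = 10^1.07488 = 11.882.

L₁/L₂ = 11.88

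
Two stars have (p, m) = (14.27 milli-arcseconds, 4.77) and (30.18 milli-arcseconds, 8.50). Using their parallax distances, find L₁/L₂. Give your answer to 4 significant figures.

L₁/L₂ = 138.9

d₁ = 1/p₁ = 1/0.01427″ = 70.077 pc; d₂ = 1/p₂ = 1/0.03018″ = 33.135 pc.
M₁ = m₁ − 5 log₁₀ d₁ + 5 = 4.77 − 9.2279 + 5 = 0.5421.
M₂ = 8.50 − 7.6014 + 5 = 5.8986.
L₁/L₂ = 10^(0.4(M₂ − M₁)) = 10^(0.4 × 5.3565) = 10^2.14260 = 138.87.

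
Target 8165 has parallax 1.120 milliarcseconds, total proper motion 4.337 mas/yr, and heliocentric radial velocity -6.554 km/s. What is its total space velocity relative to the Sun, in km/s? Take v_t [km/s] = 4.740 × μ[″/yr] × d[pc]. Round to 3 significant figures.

d = 1/p = 1/0.001120″ = 892.86 pc.
μ = 4.337 mas/yr = 0.004337 ″/yr.
v_t = 4.740 μ d = 4.740 × 0.004337 × 892.86 = 18.355 km/s.
v = √(v_r² + v_t²) = √((-6.554)² + 18.355²) = √379.861 = 19.49 km/s.

19.5 km/s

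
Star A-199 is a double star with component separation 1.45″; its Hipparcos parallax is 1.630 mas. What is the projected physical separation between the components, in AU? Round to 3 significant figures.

890 AU

d = 1/p = 1/0.001630″ = 613.5 pc.
At distance d (pc), an angle of θ arcsec spans θ·d AU: s = 1.45 × 613.5 = 889.58 AU.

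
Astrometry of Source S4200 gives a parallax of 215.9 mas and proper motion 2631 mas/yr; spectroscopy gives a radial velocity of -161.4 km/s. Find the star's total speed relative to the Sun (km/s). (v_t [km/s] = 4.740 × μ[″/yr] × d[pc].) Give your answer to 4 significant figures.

171.4 km/s

d = 1/p = 1/0.2159″ = 4.6318 pc.
μ = 2631 mas/yr = 2.631 ″/yr.
v_t = 4.740 μ d = 4.740 × 2.631 × 4.6318 = 57.763 km/s.
v = √(v_r² + v_t²) = √((-161.4)² + 57.763²) = √29386.5 = 171.42 km/s.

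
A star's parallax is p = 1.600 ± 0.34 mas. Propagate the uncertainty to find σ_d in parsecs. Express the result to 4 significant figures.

d = 1/p, so σ_d = σ_p / p².
σ_d = 0.000340 / (0.001600)² = 0.000340 / 0.00000256 = 132.81 pc.

132.8 pc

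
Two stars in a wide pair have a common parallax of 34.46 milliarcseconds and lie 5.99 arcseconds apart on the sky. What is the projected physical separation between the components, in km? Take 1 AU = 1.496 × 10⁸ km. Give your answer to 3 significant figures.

2.60 × 10^10 km

d = 1/p = 1/0.03446″ = 29.019 pc.
At distance d (pc), an angle of θ arcsec spans θ·d AU: s = 5.99 × 29.019 = 173.82 AU.
= 173.82 × 1.496 × 10⁸ km = 2.6003 × 10^10 km.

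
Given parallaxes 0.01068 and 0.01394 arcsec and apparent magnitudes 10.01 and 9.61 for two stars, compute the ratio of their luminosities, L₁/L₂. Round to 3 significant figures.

L₁/L₂ = 1.18

d₁ = 1/p₁ = 1/0.01068″ = 93.633 pc; d₂ = 1/p₂ = 1/0.01394″ = 71.736 pc.
M₁ = m₁ − 5 log₁₀ d₁ + 5 = 10.01 − 9.8571 + 5 = 5.1529.
M₂ = 9.61 − 9.2787 + 5 = 5.3313.
L₁/L₂ = 10^(0.4(M₂ − M₁)) = 10^(0.4 × 0.1784) = 10^0.07136 = 1.1786.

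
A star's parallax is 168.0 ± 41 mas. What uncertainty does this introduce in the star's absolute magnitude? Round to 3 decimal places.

M = m − 5 log₁₀ d + 5 = m + 5 log₁₀ p + 5, so ∂M/∂p = 5/(p ln 10).
σ_M = (5/ln 10) · (σ_p/p) = 2.1715 × 41/168.0 = 2.1715 × 0.24405 = 0.52995.

σ_M = 0.530 mag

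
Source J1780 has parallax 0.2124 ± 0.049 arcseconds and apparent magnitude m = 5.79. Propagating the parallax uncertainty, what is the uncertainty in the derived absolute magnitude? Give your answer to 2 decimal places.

M = m − 5 log₁₀ d + 5 = m + 5 log₁₀ p + 5, so ∂M/∂p = 5/(p ln 10).
σ_M = (5/ln 10) · (σ_p/p) = 2.1715 × 0.049/0.2124 = 2.1715 × 0.2307 = 0.50097.

σ_M = 0.50 mag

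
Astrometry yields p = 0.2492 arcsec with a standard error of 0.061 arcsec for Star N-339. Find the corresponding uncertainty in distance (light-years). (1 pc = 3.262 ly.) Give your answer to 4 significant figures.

3.204 ly

d = 1/p, so σ_d = σ_p / p².
σ_d = 0.0610 / (0.2492)² = 0.0610 / 0.062101 = 0.98227 pc = 0.98227 × 3.262 ly = 3.2042 ly.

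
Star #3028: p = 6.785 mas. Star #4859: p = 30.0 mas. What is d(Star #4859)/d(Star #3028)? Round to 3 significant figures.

0.226

Since d = 1/p, d_B/d_A = p_A/p_B.
= 6.785 / 30.0 = 0.22617.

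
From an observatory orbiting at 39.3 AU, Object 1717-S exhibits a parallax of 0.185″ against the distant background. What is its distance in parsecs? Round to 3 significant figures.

With baseline B (in AU) and parallax p (in arcsec), d = B/p parsecs.
d = 39.3 / 0.185 = 212.43 pc.

212 pc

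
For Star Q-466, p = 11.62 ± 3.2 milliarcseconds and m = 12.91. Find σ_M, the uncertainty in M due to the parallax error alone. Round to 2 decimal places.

σ_M = 0.60 mag

M = m − 5 log₁₀ d + 5 = m + 5 log₁₀ p + 5, so ∂M/∂p = 5/(p ln 10).
σ_M = (5/ln 10) · (σ_p/p) = 2.1715 × 3.2/11.62 = 2.1715 × 0.27539 = 0.59801.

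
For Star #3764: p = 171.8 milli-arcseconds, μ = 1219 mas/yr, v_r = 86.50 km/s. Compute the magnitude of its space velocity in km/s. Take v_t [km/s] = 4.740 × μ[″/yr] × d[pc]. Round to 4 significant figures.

92.81 km/s

d = 1/p = 1/0.1718″ = 5.8207 pc.
μ = 1219 mas/yr = 1.219 ″/yr.
v_t = 4.740 μ d = 4.740 × 1.219 × 5.8207 = 33.632 km/s.
v = √(v_r² + v_t²) = √(86.50² + 33.632²) = √8613.36 = 92.808 km/s.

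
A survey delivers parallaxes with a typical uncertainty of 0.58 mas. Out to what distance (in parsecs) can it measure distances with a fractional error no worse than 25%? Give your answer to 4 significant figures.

431.0 pc

σ_d/d = σ_p/p, so the condition is σ_p/p ≤ 0.25, i.e. p ≥ σ_p/0.25.
p_min = 0.58/0.25 = 2.32 mas = 0.00232 arcsec.
d_max = 1/p_min = 1/0.00232 = 431.03 pc.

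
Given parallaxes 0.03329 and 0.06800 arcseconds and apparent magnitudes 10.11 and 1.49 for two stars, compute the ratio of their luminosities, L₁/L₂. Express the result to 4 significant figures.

d₁ = 1/p₁ = 1/0.03329″ = 30.039 pc; d₂ = 1/p₂ = 1/0.06800″ = 14.706 pc.
M₁ = m₁ − 5 log₁₀ d₁ + 5 = 10.11 − 7.3884 + 5 = 7.7216.
M₂ = 1.49 − 5.8375 + 5 = 0.6525.
L₁/L₂ = 10^(0.4(M₂ − M₁)) = 10^(0.4 × (-7.0691)) = 10^(-2.82764) = 0.0014872.

L₁/L₂ = 0.001487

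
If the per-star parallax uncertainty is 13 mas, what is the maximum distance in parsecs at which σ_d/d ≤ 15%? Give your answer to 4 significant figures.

11.54 pc

σ_d/d = σ_p/p, so the condition is σ_p/p ≤ 0.15, i.e. p ≥ σ_p/0.15.
p_min = 13/0.15 = 86.667 mas = 0.086667 arcsec.
d_max = 1/p_min = 1/0.086667 = 11.538 pc.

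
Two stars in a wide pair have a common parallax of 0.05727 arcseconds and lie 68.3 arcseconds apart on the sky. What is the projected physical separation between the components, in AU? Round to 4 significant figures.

1193 AU

d = 1/p = 1/0.05727″ = 17.461 pc.
At distance d (pc), an angle of θ arcsec spans θ·d AU: s = 68.3 × 17.461 = 1192.6 AU.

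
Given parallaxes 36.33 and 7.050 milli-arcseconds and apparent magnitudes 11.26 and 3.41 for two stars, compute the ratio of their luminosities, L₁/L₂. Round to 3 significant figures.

d₁ = 1/p₁ = 1/0.03633″ = 27.525 pc; d₂ = 1/p₂ = 1/0.007050″ = 141.84 pc.
M₁ = m₁ − 5 log₁₀ d₁ + 5 = 11.26 − 7.1986 + 5 = 9.0614.
M₂ = 3.41 − 10.7590 + 5 = -2.3490.
L₁/L₂ = 10^(0.4(M₂ − M₁)) = 10^(0.4 × (-11.4104)) = 10^(-4.56416) = 0.00002728.

L₁/L₂ = 2.73 × 10^-5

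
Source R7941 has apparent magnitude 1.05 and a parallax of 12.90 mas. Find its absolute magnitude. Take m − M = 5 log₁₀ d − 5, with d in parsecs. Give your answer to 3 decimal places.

M = -3.397

d = 1/p = 1/0.01290″ = 77.519 pc.
m − M = 5 log₁₀(77.519) − 5 = 9.4470 − 5 = 4.4470.
M = m − (m − M) = 1.05 − 4.4470 = -3.397.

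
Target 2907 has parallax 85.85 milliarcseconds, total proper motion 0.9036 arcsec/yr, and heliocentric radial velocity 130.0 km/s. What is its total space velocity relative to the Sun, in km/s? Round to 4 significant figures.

d = 1/p = 1/0.08585″ = 11.648 pc.
v_t = 4.740 μ d = 4.740 × 0.9036 × 11.648 = 49.889 km/s.
v = √(v_r² + v_t²) = √(130.0² + 49.889²) = √19388.9 = 139.24 km/s.

139.2 km/s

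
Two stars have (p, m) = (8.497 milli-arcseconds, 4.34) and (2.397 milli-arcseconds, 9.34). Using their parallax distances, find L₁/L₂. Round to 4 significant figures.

L₁/L₂ = 7.958

d₁ = 1/p₁ = 1/0.008497″ = 117.69 pc; d₂ = 1/p₂ = 1/0.002397″ = 417.19 pc.
M₁ = m₁ − 5 log₁₀ d₁ + 5 = 4.34 − 10.3537 + 5 = -1.0137.
M₂ = 9.34 − 13.1017 + 5 = 1.2383.
L₁/L₂ = 10^(0.4(M₂ − M₁)) = 10^(0.4 × 2.2520) = 10^0.90080 = 7.9579.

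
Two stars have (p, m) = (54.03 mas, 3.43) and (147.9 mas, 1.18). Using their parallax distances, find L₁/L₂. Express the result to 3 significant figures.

L₁/L₂ = 0.943

d₁ = 1/p₁ = 1/0.05403″ = 18.508 pc; d₂ = 1/p₂ = 1/0.1479″ = 6.7613 pc.
M₁ = m₁ − 5 log₁₀ d₁ + 5 = 3.43 − 6.3368 + 5 = 2.0932.
M₂ = 1.18 − 4.1502 + 5 = 2.0298.
L₁/L₂ = 10^(0.4(M₂ − M₁)) = 10^(0.4 × (-0.0634)) = 10^(-0.02536) = 0.94328.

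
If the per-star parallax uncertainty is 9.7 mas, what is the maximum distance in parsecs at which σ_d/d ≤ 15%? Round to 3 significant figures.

15.5 pc

σ_d/d = σ_p/p, so the condition is σ_p/p ≤ 0.15, i.e. p ≥ σ_p/0.15.
p_min = 9.7/0.15 = 64.667 mas = 0.064667 arcsec.
d_max = 1/p_min = 1/0.064667 = 15.464 pc.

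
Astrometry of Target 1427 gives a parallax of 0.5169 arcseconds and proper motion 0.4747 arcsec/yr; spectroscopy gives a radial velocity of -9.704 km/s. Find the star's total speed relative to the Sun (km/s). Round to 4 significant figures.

10.64 km/s

d = 1/p = 1/0.5169″ = 1.9346 pc.
v_t = 4.740 μ d = 4.740 × 0.4747 × 1.9346 = 4.353 km/s.
v = √(v_r² + v_t²) = √((-9.704)² + 4.353²) = √113.116 = 10.636 km/s.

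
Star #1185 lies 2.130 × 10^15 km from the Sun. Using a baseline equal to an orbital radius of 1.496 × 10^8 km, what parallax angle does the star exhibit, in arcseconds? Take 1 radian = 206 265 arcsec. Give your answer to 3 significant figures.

θ ≈ B/d = (1.496 × 10^8) / (2.130 × 10^15) = 7.0235 × 10^-8 rad.
In arcseconds: 7.0235 × 10^-8 × 206265 = 0.014487″.

0.0145 arcsec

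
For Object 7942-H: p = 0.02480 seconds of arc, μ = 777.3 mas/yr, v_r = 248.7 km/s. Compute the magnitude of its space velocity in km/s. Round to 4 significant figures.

289.7 km/s

d = 1/p = 1/0.02480″ = 40.323 pc.
μ = 777.3 mas/yr = 0.7773 ″/yr.
v_t = 4.740 μ d = 4.740 × 0.7773 × 40.323 = 148.57 km/s.
v = √(v_r² + v_t²) = √(248.7² + 148.57²) = √83924.7 = 289.7 km/s.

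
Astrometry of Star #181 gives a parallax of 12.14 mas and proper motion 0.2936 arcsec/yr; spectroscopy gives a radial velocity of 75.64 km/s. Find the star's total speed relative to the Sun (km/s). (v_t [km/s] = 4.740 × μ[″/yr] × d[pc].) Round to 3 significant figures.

137 km/s

d = 1/p = 1/0.01214″ = 82.372 pc.
v_t = 4.740 μ d = 4.740 × 0.2936 × 82.372 = 114.63 km/s.
v = √(v_r² + v_t²) = √(75.64² + 114.63²) = √18861.4 = 137.34 km/s.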